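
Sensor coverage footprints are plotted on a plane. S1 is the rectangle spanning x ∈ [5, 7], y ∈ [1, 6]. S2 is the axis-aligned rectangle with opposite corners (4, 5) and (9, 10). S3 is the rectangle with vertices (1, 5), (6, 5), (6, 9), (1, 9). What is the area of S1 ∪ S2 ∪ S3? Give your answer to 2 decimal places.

45.00

By inclusion–exclusion:
Individual areas: |S1| = 10, |S2| = 25, |S3| = 20.
|S1∩S2|: x∈[5,7], y∈[5,6] → 2·1 = 2.
|S1∩S3|: x∈[5,6], y∈[5,6] → 1·1 = 1.
|S2∩S3|: x∈[4,6], y∈[5,9] → 2·4 = 8.
|S1∩S2∩S3| = 1.
|S1 ∪ S2 ∪ S3| = 55 − 11 + 1 = 45.00.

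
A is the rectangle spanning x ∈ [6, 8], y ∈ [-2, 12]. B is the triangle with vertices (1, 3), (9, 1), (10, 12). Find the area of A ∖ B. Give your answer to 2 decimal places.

|A| = 28, |A∩B| = 15.
|A ∖ B| = |A| − |A∩B| = 28 − 15 = 13.00.

13.00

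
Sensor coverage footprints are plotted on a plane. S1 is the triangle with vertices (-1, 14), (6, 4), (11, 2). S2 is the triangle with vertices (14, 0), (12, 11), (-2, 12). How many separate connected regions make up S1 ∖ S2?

2

S1 ∖ S2 splits into 2 disjoint pieces (area 0.7296, area 8.4474).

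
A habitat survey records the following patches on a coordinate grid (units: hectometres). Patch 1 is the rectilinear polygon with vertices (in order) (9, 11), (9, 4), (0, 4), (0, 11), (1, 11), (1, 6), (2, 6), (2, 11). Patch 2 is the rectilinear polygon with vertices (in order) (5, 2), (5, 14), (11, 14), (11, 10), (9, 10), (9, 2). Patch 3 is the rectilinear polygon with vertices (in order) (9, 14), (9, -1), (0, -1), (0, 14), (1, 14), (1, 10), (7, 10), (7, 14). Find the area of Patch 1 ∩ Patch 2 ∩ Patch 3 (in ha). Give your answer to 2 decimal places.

26.00

The intersection is the polygon with vertices (9,4), (5,4), (5,10), (7,10), (7,11), (9,11), (9,10).
By the shoelace formula its area is 26.00.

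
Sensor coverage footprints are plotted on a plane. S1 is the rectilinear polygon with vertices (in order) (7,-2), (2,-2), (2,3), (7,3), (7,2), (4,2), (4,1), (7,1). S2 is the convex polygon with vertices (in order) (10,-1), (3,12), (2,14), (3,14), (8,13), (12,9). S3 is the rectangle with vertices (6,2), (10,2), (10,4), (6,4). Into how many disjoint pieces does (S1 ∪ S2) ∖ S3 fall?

(S1 ∪ S2) ∖ S3 splits into 2 disjoint pieces (area 21, area 61.6923).

2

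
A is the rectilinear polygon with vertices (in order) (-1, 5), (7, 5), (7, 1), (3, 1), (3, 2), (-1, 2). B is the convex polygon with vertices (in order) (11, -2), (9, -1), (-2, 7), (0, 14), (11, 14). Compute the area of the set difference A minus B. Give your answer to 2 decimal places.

|A| = 28, |A∩B| = 14.
|A ∖ B| = |A| − |A∩B| = 28 − 14 = 14.00.

14.00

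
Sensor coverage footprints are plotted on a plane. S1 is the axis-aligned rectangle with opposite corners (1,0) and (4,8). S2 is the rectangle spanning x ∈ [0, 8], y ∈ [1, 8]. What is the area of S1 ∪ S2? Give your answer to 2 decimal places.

By inclusion–exclusion:
Individual areas: |S1| = 24, |S2| = 56.
|S1∩S2|: x∈[1,4], y∈[1,8] → 3·7 = 21.
|S1 ∪ S2| = 80 − 21 = 59.00.

59.00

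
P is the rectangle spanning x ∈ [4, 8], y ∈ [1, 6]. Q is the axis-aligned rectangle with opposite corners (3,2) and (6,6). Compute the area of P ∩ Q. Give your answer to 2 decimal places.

8.00

|P∩Q|: x∈[4,6], y∈[2,6] → 2·4 = 8.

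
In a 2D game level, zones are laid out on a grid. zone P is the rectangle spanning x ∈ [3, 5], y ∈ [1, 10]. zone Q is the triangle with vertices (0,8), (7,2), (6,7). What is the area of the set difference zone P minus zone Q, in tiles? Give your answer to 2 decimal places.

12.48

|zone P| = 18, |zone P∩zone Q| = 5.5238.
|zone P ∖ zone Q| = |zone P| − |zone P∩zone Q| = 18 − 5.5238 = 12.48.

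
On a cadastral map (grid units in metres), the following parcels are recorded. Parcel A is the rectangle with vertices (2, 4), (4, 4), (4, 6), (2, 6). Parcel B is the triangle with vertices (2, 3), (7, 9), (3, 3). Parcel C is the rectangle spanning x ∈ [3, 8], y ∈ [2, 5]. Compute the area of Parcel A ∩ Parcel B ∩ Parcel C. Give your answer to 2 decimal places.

The intersection is the polygon with vertices (3.667,4), (3,4), (3,4.2), (3.667,5), (4,5), (4,4.5).
By the shoelace formula its area is 0.65.

0.65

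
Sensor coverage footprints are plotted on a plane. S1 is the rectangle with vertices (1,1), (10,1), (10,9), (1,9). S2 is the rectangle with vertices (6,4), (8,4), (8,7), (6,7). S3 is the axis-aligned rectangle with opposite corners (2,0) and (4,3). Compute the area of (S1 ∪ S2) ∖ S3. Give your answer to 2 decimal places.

|S1 ∪ S2| = 72.
|(S1 ∪ S2) ∩ S3| = 4.
|(S1 ∪ S2) ∖ S3| = 72 − 4 = 68.00.

68.00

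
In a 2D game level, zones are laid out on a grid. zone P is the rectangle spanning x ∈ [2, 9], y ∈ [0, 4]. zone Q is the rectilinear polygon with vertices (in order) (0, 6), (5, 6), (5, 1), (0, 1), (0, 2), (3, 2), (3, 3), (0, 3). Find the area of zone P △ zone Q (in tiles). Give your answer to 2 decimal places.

|zone P| = 28, |zone Q| = 22, |zone P∩zone Q| = 8.
|zone P △ zone Q| = |zone P| + |zone Q| − 2·|zone P∩zone Q| = 28 + 22 − 16 = 34.00.

34.00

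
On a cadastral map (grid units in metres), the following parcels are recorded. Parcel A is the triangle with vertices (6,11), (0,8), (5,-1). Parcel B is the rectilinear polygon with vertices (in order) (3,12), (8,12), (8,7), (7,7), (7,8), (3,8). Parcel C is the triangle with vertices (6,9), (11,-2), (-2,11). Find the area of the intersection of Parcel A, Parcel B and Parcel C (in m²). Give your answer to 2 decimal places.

3.87

The intersection is the polygon with vertices (5.75,8), (3,8), (3,9.5), (3.333,9.667), (5.837,9.041).
By the shoelace formula its area is 3.87.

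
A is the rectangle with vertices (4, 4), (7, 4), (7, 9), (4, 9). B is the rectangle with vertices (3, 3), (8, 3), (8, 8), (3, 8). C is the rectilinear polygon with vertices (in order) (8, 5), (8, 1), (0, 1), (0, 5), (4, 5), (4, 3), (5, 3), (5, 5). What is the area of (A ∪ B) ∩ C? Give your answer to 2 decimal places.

|A ∪ B| = 28.
|(A ∪ B) ∩ C| = 8.00.

8.00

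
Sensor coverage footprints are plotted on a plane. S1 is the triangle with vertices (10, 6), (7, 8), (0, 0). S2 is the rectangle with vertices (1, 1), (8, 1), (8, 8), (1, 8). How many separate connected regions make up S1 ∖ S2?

S1 ∖ S2 splits into 2 disjoint pieces (area 2.5333, area 0.4048).

2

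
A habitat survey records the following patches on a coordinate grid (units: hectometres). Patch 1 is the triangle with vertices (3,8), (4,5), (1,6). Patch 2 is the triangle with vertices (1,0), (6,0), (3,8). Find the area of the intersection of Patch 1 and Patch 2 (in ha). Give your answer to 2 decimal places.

2.15

The intersection is the polygon with vertices (4,5), (2.385,5.538), (3,8).
By the shoelace formula its area is 2.15.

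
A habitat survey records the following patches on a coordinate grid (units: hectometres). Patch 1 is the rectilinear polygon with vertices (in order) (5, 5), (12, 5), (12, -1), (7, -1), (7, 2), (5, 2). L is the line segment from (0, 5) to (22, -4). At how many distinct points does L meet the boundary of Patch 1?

2

The segment meets the boundary at (12,0.091), (5,2.955).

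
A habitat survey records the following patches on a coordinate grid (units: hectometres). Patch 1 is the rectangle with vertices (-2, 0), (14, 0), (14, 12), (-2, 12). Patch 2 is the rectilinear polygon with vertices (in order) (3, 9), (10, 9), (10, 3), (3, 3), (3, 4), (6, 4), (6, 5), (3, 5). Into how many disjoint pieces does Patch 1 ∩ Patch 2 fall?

Patch 1 ∩ Patch 2 is a single connected region.

1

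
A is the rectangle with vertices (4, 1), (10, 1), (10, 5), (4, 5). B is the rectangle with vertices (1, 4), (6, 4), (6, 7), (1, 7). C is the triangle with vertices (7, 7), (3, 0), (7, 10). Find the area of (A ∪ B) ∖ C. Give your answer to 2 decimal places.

34.05

|A ∪ B| = 37.
|(A ∪ B) ∩ C| = 2.95.
|(A ∪ B) ∖ C| = 37 − 2.95 = 34.05.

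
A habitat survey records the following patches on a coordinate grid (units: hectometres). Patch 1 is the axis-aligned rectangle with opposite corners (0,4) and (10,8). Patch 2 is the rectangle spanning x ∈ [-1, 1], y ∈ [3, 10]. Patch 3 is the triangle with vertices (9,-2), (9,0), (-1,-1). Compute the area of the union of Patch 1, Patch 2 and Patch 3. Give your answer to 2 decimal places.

By inclusion–exclusion:
Individual areas: |Patch 1| = 40, |Patch 2| = 14, |Patch 3| = 10.
|Patch 1∩Patch 2|: x∈[0,1], y∈[4,8] → 1·4 = 4.
|Patch 1∩Patch 3| = 0.
|Patch 2∩Patch 3| = 0.
|Patch 1∩Patch 2∩Patch 3| = 0.
|Patch 1 ∪ Patch 2 ∪ Patch 3| = 64 − 4 + 0 = 60.00.

60.00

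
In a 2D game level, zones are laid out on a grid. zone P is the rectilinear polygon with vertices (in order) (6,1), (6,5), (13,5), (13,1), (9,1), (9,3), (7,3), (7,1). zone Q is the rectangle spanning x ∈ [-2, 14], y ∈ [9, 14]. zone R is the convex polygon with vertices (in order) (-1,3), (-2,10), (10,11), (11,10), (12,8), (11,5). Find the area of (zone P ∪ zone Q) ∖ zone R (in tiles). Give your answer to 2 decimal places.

|zone P ∪ zone Q| = 104.
|(zone P ∪ zone Q) ∩ zone R| = 21.7619.
|(zone P ∪ zone Q) ∖ zone R| = 104 − 21.7619 = 82.24.

82.24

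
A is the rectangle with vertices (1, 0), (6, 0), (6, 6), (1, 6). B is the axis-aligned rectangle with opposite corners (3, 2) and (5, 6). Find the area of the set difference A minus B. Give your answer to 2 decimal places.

|A∩B|: x∈[3,5], y∈[2,6] → 2·4 = 8.
|A| = 30.
|A ∖ B| = |A| − |A∩B| = 30 − 8 = 22.00.

22.00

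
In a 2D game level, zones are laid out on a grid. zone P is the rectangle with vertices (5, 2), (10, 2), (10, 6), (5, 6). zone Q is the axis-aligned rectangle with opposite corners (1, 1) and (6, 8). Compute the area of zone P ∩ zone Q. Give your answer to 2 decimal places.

|zone P∩zone Q|: x∈[5,6], y∈[2,6] → 1·4 = 4.

4.00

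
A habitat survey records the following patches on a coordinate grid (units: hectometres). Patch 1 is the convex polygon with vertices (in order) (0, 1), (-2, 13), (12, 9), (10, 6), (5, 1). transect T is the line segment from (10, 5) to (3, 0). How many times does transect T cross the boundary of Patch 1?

The segment meets the boundary at (4.4,1), (6.5,2.5).

2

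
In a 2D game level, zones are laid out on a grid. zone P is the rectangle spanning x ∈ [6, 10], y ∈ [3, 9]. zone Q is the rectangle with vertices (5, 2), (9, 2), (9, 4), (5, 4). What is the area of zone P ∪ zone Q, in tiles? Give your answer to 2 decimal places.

29.00

By inclusion–exclusion:
Individual areas: |zone P| = 24, |zone Q| = 8.
|zone P∩zone Q|: x∈[6,9], y∈[3,4] → 3·1 = 3.
|zone P ∪ zone Q| = 32 − 3 = 29.00.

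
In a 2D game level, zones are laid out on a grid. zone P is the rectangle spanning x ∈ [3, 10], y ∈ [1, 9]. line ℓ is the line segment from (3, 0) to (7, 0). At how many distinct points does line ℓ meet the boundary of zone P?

The segment lies entirely outside zone P and never meets its boundary.

0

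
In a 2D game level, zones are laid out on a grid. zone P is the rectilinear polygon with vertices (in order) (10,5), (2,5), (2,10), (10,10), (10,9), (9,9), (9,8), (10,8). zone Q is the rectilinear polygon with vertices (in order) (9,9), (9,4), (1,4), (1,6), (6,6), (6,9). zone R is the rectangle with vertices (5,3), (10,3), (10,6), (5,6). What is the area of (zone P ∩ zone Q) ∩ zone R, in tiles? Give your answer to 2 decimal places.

The region (zone P ∩ zone Q) ∩ zone R is the polygon with vertices (6,6), (9,6), (9,5), (5,5), (5,6).
By the shoelace formula its area is 4.00.

4.00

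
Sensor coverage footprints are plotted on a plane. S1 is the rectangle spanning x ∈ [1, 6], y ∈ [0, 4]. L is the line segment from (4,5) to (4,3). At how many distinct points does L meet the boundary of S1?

The segment meets the boundary at (4,4).

1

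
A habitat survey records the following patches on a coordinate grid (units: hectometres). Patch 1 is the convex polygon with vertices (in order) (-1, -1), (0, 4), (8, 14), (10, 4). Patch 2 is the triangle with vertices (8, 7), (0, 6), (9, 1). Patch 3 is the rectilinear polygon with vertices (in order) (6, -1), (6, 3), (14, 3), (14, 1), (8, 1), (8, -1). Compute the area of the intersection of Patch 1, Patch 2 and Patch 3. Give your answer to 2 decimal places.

0.62

The intersection is the polygon with vertices (6.48,2.4), (6,2.667), (6,3), (7.8,3).
By the shoelace formula its area is 0.62.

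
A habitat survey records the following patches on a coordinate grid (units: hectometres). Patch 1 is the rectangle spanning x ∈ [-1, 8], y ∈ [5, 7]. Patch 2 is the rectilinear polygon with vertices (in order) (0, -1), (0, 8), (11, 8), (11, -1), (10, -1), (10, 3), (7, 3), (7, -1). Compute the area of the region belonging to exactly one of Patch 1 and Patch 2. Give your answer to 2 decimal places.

|Patch 1| = 18, |Patch 2| = 87, |Patch 1∩Patch 2| = 16.
|Patch 1 △ Patch 2| = |Patch 1| + |Patch 2| − 2·|Patch 1∩Patch 2| = 18 + 87 − 32 = 73.00.

73.00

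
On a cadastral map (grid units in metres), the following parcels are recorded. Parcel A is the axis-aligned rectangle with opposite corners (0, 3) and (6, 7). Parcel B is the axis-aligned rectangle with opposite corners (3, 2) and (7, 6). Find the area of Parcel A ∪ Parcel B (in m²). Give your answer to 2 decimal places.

31.00

By inclusion–exclusion:
Individual areas: |Parcel A| = 24, |Parcel B| = 16.
|Parcel A∩Parcel B|: x∈[3,6], y∈[3,6] → 3·3 = 9.
|Parcel A ∪ Parcel B| = 40 − 9 = 31.00.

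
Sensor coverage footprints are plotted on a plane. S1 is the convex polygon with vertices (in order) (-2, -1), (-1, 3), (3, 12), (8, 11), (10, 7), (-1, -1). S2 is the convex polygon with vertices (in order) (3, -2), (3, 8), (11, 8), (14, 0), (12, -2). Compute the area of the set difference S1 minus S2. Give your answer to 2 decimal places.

49.93

|S1| = 74.5, |S1∩S2| = 24.5682.
|S1 ∖ S2| = |S1| − |S1∩S2| = 74.5 − 24.5682 = 49.93.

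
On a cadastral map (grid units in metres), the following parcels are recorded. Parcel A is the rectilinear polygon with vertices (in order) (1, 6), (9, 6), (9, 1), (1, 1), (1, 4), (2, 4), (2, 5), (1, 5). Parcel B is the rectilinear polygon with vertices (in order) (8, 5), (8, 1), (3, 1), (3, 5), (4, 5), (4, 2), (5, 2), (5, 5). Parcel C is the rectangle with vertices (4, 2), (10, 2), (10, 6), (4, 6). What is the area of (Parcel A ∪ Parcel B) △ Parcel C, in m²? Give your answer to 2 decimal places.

23.00

|Parcel A ∪ Parcel B| = 39.
|(Parcel A ∪ Parcel B) ∩ Parcel C| = 20.
|(Parcel A ∪ Parcel B) △ Parcel C| = 39 + 24 − 40 = 23.00.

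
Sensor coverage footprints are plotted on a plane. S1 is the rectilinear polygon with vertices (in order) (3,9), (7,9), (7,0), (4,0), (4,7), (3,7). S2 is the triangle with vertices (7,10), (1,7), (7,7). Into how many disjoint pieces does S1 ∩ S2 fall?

1

S1 ∩ S2 is a single connected region.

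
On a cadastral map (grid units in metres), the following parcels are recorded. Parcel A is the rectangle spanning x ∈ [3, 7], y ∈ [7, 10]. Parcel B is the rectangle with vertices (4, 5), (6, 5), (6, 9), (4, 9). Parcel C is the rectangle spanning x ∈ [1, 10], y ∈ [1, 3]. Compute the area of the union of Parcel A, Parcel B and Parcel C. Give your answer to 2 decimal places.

By inclusion–exclusion:
Individual areas: |Parcel A| = 12, |Parcel B| = 8, |Parcel C| = 18.
|Parcel A∩Parcel B|: x∈[4,6], y∈[7,9] → 2·2 = 4.
|Parcel A∩Parcel C| = 0 (no overlap).
|Parcel B∩Parcel C| = 0 (no overlap).
|Parcel A∩Parcel B∩Parcel C| = 0.
|Parcel A ∪ Parcel B ∪ Parcel C| = 38 − 4 + 0 = 34.00.

34.00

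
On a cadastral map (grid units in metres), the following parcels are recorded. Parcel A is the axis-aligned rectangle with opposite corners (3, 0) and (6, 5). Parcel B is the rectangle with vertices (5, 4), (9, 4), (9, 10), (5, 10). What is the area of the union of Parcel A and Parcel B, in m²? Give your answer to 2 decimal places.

By inclusion–exclusion:
Individual areas: |Parcel A| = 15, |Parcel B| = 24.
|Parcel A∩Parcel B|: x∈[5,6], y∈[4,5] → 1·1 = 1.
|Parcel A ∪ Parcel B| = 39 − 1 = 38.00.

38.00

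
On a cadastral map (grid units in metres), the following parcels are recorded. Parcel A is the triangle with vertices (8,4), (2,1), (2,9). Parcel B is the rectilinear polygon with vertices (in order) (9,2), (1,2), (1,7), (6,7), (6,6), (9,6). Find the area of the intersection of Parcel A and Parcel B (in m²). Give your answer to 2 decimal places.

20.60

The intersection is the polygon with vertices (4,2), (2,2), (2,7), (4.4,7), (8,4).
By the shoelace formula its area is 20.60.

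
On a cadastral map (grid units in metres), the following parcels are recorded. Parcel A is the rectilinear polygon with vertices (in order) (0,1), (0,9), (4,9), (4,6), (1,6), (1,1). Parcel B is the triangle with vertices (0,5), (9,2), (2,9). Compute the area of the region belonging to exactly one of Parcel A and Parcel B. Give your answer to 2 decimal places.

23.67

|Parcel A| = 17, |Parcel B| = 21, |Parcel A∩Parcel B| = 7.1667.
|Parcel A △ Parcel B| = |Parcel A| + |Parcel B| − 2·|Parcel A∩Parcel B| = 17 + 21 − 14.3333 = 23.67.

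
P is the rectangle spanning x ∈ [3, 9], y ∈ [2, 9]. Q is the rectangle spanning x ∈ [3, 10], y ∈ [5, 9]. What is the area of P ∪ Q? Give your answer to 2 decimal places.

By inclusion–exclusion:
Individual areas: |P| = 42, |Q| = 28.
|P∩Q|: x∈[3,9], y∈[5,9] → 6·4 = 24.
|P ∪ Q| = 70 − 24 = 46.00.

46.00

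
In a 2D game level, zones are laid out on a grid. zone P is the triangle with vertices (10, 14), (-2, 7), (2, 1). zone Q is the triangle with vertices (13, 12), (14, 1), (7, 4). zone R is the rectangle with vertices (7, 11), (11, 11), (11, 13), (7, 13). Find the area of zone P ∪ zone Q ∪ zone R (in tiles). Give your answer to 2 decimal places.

By inclusion–exclusion:
Individual areas: |zone P| = 50, |zone Q| = 37, |zone R| = 8.
|zone P∩zone Q| = 0.
|zone P∩zone R| = 3.0563.
|zone Q∩zone R| = 0.
|zone P∩zone Q∩zone R| = 0.
|zone P ∪ zone Q ∪ zone R| = 95 − 3.0563 + 0 = 91.94.

91.94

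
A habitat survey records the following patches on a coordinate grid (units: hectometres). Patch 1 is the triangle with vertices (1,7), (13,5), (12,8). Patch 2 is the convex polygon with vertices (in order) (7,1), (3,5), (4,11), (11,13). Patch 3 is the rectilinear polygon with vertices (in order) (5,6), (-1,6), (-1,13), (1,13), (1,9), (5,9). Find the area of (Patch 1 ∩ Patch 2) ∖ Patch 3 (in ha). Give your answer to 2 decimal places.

|Patch 1 ∩ Patch 2| = 7.3599.
|(Patch 1 ∩ Patch 2) ∩ Patch 3| = 1.3679.
|(Patch 1 ∩ Patch 2) ∖ Patch 3| = 7.3599 − 1.3679 = 5.99.

5.99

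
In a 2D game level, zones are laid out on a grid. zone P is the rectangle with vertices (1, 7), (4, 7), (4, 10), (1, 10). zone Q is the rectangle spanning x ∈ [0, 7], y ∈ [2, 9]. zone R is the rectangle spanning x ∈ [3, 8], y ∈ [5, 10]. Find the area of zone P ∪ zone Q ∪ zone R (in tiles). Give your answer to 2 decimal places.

By inclusion–exclusion:
Individual areas: |zone P| = 9, |zone Q| = 49, |zone R| = 25.
|zone P∩zone Q|: x∈[1,4], y∈[7,9] → 3·2 = 6.
|zone P∩zone R|: x∈[3,4], y∈[7,10] → 1·3 = 3.
|zone Q∩zone R|: x∈[3,7], y∈[5,9] → 4·4 = 16.
|zone P∩zone Q∩zone R| = 2.
|zone P ∪ zone Q ∪ zone R| = 83 − 25 + 2 = 60.00.

60.00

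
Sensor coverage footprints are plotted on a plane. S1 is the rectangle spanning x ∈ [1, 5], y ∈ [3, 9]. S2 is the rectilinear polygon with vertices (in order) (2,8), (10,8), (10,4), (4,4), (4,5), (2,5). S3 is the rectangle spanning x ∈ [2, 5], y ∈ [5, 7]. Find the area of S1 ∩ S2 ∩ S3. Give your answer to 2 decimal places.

The intersection is the polygon with vertices (2,5), (2,7), (5,7), (5,5), (4,5).
By the shoelace formula its area is 6.00.

6.00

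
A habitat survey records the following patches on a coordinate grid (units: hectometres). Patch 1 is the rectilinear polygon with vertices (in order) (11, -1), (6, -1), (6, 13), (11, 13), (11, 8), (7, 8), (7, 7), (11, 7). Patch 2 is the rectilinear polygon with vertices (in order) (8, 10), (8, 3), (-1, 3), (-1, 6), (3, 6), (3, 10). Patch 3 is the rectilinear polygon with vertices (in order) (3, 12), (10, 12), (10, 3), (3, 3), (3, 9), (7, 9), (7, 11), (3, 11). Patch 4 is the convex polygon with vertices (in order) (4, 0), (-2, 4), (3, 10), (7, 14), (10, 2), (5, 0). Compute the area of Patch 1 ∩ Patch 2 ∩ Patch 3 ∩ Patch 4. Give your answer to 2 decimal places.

12.00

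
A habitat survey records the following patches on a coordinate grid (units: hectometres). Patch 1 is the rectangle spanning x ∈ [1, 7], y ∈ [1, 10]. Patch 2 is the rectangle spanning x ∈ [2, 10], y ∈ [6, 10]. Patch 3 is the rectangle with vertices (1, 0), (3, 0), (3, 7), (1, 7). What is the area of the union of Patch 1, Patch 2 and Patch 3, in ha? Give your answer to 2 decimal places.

68.00

By inclusion–exclusion:
Individual areas: |Patch 1| = 54, |Patch 2| = 32, |Patch 3| = 14.
|Patch 1∩Patch 2|: x∈[2,7], y∈[6,10] → 5·4 = 20.
|Patch 1∩Patch 3|: x∈[1,3], y∈[1,7] → 2·6 = 12.
|Patch 2∩Patch 3|: x∈[2,3], y∈[6,7] → 1·1 = 1.
|Patch 1∩Patch 2∩Patch 3| = 1.
|Patch 1 ∪ Patch 2 ∪ Patch 3| = 100 − 33 + 1 = 68.00.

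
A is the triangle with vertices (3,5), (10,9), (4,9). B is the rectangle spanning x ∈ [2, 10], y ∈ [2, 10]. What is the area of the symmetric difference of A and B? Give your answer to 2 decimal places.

|A| = 12, |B| = 64, |A∩B| = 12.
|A △ B| = |A| + |B| − 2·|A∩B| = 12 + 64 − 24 = 52.00.

52.00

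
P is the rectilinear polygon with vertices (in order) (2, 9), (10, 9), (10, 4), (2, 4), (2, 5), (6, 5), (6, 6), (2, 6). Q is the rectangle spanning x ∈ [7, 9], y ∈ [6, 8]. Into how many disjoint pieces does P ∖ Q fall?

1

P ∖ Q is a single connected region.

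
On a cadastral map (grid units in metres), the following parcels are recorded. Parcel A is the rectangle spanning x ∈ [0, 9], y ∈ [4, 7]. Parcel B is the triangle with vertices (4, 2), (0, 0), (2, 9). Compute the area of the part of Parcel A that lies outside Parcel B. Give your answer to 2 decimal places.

|Parcel A| = 27, |Parcel A∩Parcel B| = 5.3333.
|Parcel A ∖ Parcel B| = |Parcel A| − |Parcel A∩Parcel B| = 27 − 5.3333 = 21.67.

21.67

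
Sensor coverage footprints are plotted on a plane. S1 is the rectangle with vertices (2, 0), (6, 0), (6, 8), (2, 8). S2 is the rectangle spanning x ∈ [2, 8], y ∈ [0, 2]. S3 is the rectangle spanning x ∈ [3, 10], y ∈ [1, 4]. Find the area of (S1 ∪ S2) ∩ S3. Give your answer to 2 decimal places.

The region (S1 ∪ S2) ∩ S3 is the polygon with vertices (6,2), (8,2), (8,1), (3,1), (3,4), (6,4).
By the shoelace formula its area is 11.00.

11.00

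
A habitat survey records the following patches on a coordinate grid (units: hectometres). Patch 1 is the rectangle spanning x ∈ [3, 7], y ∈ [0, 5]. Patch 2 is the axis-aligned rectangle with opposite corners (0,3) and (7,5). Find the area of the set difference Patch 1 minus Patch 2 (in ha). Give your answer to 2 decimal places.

|Patch 1∩Patch 2|: x∈[3,7], y∈[3,5] → 4·2 = 8.
|Patch 1| = 20.
|Patch 1 ∖ Patch 2| = |Patch 1| − |Patch 1∩Patch 2| = 20 − 8 = 12.00.

12.00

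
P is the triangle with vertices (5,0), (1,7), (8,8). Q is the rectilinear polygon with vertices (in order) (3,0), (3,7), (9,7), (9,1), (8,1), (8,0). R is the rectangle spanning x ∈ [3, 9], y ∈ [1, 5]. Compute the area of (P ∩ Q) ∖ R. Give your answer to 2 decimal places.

8.97

|P ∩ Q| = 19.6875.
|(P ∩ Q) ∩ R| = 10.7143.
|(P ∩ Q) ∖ R| = 19.6875 − 10.7143 = 8.97.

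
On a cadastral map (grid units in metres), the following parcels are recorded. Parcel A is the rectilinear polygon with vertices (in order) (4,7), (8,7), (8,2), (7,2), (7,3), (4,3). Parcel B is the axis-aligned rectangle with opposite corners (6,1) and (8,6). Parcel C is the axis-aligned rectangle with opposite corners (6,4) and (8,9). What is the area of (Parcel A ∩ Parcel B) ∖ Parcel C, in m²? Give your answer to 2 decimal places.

3.00

|Parcel A ∩ Parcel B| = 7.
|(Parcel A ∩ Parcel B) ∩ Parcel C| = 4.
|(Parcel A ∩ Parcel B) ∖ Parcel C| = 7 − 4 = 3.00.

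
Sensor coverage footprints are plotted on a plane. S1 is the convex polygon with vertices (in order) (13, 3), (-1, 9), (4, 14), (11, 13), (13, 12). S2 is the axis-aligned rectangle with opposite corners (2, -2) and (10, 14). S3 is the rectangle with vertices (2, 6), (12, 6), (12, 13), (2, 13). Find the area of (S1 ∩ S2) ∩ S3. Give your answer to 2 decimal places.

The region (S1 ∩ S2) ∩ S3 is the polygon with vertices (2,12), (3,13), (10,13), (10,6), (6,6), (2,7.714).
By the shoelace formula its area is 52.07.

52.07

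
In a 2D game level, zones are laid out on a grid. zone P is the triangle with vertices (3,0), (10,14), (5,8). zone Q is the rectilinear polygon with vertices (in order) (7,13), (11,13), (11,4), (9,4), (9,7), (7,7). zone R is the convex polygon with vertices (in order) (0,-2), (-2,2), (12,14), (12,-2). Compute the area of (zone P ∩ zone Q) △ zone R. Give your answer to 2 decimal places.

136.86

|zone P ∩ zone Q| = 3.4333.
|(zone P ∩ zone Q) ∩ zone R| = 1.2857.
|(zone P ∩ zone Q) △ zone R| = 3.4333 + 136 − 2.5714 = 136.86.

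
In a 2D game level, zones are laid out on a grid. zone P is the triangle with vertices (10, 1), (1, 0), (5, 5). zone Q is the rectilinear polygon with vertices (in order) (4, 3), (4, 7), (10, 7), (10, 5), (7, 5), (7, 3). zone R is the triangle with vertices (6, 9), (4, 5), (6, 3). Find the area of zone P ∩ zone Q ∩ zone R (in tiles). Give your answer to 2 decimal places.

The intersection is the polygon with vertices (6,4.2), (6,3), (4.556,4.444), (5,5).
By the shoelace formula its area is 1.32.

1.32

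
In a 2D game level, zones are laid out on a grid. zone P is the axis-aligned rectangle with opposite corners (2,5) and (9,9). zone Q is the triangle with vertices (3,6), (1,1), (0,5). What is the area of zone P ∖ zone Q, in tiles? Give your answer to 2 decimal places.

27.37

|zone P| = 28, |zone P∩zone Q| = 0.6333.
|zone P ∖ zone Q| = |zone P| − |zone P∩zone Q| = 28 − 0.6333 = 27.37.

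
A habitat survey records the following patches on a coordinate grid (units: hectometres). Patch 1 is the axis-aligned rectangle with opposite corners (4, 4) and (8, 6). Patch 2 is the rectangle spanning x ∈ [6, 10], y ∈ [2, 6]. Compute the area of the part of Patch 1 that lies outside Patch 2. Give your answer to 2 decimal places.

|Patch 1∩Patch 2|: x∈[6,8], y∈[4,6] → 2·2 = 4.
|Patch 1| = 8.
|Patch 1 ∖ Patch 2| = |Patch 1| − |Patch 1∩Patch 2| = 8 − 4 = 4.00.

4.00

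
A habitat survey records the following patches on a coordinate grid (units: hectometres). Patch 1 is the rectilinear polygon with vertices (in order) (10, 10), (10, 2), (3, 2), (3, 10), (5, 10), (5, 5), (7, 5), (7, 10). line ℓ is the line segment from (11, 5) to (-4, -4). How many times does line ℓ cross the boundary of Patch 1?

The segment meets the boundary at (6,2), (10,4.4).

2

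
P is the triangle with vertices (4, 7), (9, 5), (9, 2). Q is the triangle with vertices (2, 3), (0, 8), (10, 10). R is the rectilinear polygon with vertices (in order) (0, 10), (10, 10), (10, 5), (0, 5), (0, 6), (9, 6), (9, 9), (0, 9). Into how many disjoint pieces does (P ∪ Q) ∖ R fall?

(P ∪ Q) ∖ R splits into 3 disjoint pieces (area 4.5, area 3.0857, area 18.2861).

3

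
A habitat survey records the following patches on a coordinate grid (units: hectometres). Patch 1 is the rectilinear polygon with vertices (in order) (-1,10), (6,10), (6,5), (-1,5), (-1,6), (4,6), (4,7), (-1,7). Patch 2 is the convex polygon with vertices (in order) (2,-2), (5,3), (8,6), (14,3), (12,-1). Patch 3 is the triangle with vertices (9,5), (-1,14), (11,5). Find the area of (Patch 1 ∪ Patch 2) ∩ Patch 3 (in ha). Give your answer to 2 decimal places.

2.45

|Patch 1 ∪ Patch 2| = 85.
|(Patch 1 ∪ Patch 2) ∩ Patch 3| = 2.45.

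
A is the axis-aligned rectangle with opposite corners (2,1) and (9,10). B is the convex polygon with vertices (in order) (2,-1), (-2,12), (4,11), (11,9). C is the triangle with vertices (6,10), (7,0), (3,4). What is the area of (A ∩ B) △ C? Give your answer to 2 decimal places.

37.62

|A ∩ B| = 47.6563.
|(A ∩ B) ∩ C| = 14.0187.
|(A ∩ B) △ C| = 47.6563 + 18 − 28.0374 = 37.62.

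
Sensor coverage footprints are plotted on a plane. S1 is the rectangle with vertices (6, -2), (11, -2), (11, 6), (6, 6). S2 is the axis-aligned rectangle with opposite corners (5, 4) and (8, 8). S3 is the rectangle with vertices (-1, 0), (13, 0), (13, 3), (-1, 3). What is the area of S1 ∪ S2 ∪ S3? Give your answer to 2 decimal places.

By inclusion–exclusion:
Individual areas: |S1| = 40, |S2| = 12, |S3| = 42.
|S1∩S2|: x∈[6,8], y∈[4,6] → 2·2 = 4.
|S1∩S3|: x∈[6,11], y∈[0,3] → 5·3 = 15.
|S2∩S3| = 0 (no overlap).
|S1∩S2∩S3| = 0.
|S1 ∪ S2 ∪ S3| = 94 − 19 + 0 = 75.00.

75.00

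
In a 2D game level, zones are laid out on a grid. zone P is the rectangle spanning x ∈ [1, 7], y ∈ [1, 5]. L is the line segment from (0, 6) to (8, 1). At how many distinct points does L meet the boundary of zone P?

2

The segment meets the boundary at (1.6,5), (7,1.625).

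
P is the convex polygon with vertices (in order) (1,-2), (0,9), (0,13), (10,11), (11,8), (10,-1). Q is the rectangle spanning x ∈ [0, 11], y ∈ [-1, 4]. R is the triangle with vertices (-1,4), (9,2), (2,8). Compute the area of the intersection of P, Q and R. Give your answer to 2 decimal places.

7.45

The intersection is the polygon with vertices (6.667,4), (9,2), (0.481,3.704), (0.455,4).
By the shoelace formula its area is 7.45.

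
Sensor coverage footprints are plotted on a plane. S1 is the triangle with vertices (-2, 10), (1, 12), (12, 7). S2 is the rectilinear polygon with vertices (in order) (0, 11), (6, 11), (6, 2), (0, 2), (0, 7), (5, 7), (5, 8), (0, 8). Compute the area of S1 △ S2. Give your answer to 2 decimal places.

|S1| = 18.5, |S2| = 49, |S1∩S2| = 10.6468.
|S1 △ S2| = |S1| + |S2| − 2·|S1∩S2| = 18.5 + 49 − 21.2935 = 46.21.

46.21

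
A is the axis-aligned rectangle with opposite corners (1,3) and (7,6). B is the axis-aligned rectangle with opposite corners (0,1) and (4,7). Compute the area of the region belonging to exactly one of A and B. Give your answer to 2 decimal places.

24.00

|A∩B|: x∈[1,4], y∈[3,6] → 3·3 = 9.
|A △ B| = |A| + |B| − 2·|A∩B| = 18 + 24 − 18 = 24.00.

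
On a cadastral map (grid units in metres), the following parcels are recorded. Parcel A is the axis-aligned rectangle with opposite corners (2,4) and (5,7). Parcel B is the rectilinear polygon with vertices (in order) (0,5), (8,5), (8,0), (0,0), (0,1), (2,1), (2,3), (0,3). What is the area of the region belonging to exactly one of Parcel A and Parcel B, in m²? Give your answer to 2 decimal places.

|Parcel A| = 9, |Parcel B| = 36, |Parcel A∩Parcel B| = 3.
|Parcel A △ Parcel B| = |Parcel A| + |Parcel B| − 2·|Parcel A∩Parcel B| = 9 + 36 − 6 = 39.00.

39.00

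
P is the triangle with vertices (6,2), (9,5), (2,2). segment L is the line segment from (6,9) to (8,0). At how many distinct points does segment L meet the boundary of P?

2

The segment meets the boundary at (7.273,3.273), (7.072,4.174).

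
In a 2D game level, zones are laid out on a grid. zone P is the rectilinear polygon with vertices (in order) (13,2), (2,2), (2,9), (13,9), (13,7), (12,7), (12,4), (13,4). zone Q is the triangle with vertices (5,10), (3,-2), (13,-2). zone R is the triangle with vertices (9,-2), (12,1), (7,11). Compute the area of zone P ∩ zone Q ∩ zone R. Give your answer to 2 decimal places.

3.70

The intersection is the polygon with vertices (10.333,2), (8.385,2), (7.8,5.8).
By the shoelace formula its area is 3.70.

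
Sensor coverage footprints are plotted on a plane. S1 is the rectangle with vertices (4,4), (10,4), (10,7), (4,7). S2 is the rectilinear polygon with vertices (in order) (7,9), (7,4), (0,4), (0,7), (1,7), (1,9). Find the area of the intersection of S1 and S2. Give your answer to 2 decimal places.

9.00

The intersection is the polygon with vertices (4,7), (7,7), (7,4), (4,4).
By the shoelace formula its area is 9.00.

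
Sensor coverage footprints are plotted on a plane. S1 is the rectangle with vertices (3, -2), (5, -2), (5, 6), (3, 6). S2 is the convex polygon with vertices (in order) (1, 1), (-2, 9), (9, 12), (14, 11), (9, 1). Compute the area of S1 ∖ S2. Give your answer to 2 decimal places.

6.00

|S1| = 16, |S1∩S2| = 10.
|S1 ∖ S2| = |S1| − |S1∩S2| = 16 − 10 = 6.00.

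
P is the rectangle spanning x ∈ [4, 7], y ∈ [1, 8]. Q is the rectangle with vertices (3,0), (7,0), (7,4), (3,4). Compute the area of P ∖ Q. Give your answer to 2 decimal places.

|P∩Q|: x∈[4,7], y∈[1,4] → 3·3 = 9.
|P| = 21.
|P ∖ Q| = |P| − |P∩Q| = 21 − 9 = 12.00.

12.00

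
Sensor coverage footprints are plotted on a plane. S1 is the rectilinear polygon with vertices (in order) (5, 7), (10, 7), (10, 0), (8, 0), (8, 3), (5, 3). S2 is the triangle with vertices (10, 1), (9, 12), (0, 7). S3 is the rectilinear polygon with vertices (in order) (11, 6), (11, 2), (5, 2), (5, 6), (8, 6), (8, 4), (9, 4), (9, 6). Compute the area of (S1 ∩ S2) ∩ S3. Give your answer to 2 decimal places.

|S1 ∩ S2| = 20.3303.
|(S1 ∩ S2) ∩ S3| = 13.04.

13.04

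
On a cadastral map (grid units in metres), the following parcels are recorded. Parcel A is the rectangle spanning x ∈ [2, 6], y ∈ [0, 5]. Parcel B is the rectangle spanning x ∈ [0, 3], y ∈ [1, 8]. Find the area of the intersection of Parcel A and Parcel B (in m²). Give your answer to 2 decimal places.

|Parcel A∩Parcel B|: x∈[2,3], y∈[1,5] → 1·4 = 4.

4.00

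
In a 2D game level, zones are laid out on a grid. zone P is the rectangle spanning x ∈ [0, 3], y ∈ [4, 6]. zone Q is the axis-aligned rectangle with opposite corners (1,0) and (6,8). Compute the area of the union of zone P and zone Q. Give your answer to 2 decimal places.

42.00

By inclusion–exclusion:
Individual areas: |zone P| = 6, |zone Q| = 40.
|zone P∩zone Q|: x∈[1,3], y∈[4,6] → 2·2 = 4.
|zone P ∪ zone Q| = 46 − 4 = 42.00.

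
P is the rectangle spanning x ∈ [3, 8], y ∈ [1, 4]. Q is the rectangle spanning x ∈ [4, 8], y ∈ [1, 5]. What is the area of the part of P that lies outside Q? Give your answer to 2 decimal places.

|P∩Q|: x∈[4,8], y∈[1,4] → 4·3 = 12.
|P| = 15.
|P ∖ Q| = |P| − |P∩Q| = 15 − 12 = 3.00.

3.00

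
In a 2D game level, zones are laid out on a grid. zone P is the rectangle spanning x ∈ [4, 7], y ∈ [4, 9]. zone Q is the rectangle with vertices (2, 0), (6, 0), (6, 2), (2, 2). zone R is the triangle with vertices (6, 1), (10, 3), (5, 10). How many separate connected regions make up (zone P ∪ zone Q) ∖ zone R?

(zone P ∪ zone Q) ∖ zone R splits into 3 disjoint pieces (area 1.1571, area 6.9444, area 7.9444).

3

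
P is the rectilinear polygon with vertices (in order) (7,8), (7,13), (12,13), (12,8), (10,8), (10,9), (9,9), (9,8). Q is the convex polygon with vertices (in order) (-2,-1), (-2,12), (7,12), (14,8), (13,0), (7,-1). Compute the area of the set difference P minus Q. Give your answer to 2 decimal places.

|P| = 24, |P∩Q| = 11.8571.
|P ∖ Q| = |P| − |P∩Q| = 24 − 11.8571 = 12.14.

12.14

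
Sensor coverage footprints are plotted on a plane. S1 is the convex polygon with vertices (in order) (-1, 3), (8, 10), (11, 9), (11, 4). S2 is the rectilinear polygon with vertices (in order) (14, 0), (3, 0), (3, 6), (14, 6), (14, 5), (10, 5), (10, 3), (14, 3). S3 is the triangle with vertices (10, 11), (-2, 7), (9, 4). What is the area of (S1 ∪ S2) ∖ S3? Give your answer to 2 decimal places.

61.88

|S1 ∪ S2| = 85.375.
|(S1 ∪ S2) ∩ S3| = 23.4987.
|(S1 ∪ S2) ∖ S3| = 85.375 − 23.4987 = 61.88.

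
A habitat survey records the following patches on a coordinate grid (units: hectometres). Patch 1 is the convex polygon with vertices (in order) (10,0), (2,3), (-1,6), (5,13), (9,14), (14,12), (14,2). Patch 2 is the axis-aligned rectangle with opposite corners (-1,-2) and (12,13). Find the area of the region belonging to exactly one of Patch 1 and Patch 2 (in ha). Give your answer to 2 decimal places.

98.60

|Patch 1| = 146.5, |Patch 2| = 195, |Patch 1∩Patch 2| = 121.45.
|Patch 1 △ Patch 2| = |Patch 1| + |Patch 2| − 2·|Patch 1∩Patch 2| = 146.5 + 195 − 242.9 = 98.60.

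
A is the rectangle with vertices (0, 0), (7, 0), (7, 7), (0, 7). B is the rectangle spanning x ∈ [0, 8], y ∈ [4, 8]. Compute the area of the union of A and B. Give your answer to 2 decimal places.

By inclusion–exclusion:
Individual areas: |A| = 49, |B| = 32.
|A∩B|: x∈[0,7], y∈[4,7] → 7·3 = 21.
|A ∪ B| = 81 − 21 = 60.00.

60.00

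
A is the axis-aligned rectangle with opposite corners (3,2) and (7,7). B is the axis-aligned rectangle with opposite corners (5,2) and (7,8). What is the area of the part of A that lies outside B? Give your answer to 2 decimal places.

10.00

|A∩B|: x∈[5,7], y∈[2,7] → 2·5 = 10.
|A| = 20.
|A ∖ B| = |A| − |A∩B| = 20 − 10 = 10.00.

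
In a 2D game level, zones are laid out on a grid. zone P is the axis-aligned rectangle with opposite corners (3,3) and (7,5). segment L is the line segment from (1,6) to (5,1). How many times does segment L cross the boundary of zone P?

The segment meets the boundary at (3.4,3), (3,3.5).

2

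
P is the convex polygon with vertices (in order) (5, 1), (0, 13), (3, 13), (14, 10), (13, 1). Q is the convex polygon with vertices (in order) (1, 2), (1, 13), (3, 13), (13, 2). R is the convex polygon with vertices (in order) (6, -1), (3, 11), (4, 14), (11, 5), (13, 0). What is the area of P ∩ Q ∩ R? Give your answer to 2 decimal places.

The intersection is the polygon with vertices (11.571,3.571), (12.2,2), (5.25,2), (3,11), (3.488,12.463).
By the shoelace formula its area is 43.76.

43.76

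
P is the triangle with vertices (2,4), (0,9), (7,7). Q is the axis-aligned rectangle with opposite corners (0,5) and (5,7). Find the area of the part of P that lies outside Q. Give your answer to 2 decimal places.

8.43

|P| = 15.5, |P∩Q| = 7.0667.
|P ∖ Q| = |P| − |P∩Q| = 15.5 − 7.0667 = 8.43.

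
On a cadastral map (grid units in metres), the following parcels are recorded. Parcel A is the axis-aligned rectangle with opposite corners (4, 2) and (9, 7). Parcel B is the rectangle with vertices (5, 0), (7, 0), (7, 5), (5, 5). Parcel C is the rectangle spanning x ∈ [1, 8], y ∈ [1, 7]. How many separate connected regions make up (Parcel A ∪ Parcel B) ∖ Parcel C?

(Parcel A ∪ Parcel B) ∖ Parcel C splits into 2 disjoint pieces (area 5, area 2).

2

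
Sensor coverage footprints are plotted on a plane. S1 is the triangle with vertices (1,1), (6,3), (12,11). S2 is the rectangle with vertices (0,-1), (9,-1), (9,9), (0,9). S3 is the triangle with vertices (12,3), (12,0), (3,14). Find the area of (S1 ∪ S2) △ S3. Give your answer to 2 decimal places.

97.79

|S1 ∪ S2| = 91.9091.
|(S1 ∪ S2) ∩ S3| = 3.8084.
|(S1 ∪ S2) △ S3| = 91.9091 + 13.5 − 7.6169 = 97.79.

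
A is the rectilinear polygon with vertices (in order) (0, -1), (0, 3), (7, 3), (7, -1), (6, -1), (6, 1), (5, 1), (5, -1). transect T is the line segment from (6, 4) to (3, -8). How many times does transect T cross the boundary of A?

4

The segment meets the boundary at (5,0), (5.25,1), (5.75,3), (4.75,-1).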